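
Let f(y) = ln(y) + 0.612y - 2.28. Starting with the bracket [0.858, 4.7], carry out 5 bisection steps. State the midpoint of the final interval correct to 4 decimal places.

2.3588

f(0.858000) = -1.908055, f(4.700000) = 2.143963 (opposite signs)
step 1: m = 2.779000, f(m) = 0.442839 > 0 → root in [0.858000, 2.779000]
step 2: m = 1.818500, f(m) = -0.569066 < 0 → root in [1.818500, 2.779000]
step 3: m = 2.298750, f(m) = -0.040800 < 0 → root in [2.298750, 2.779000]
step 4: m = 2.538875, f(m) = 0.205513 > 0 → root in [2.298750, 2.538875]
step 5: m = 2.418813, f(m) = 0.083590 > 0 → root in [2.298750, 2.418813]
Midpoint of [2.298750, 2.418813] = 2.358781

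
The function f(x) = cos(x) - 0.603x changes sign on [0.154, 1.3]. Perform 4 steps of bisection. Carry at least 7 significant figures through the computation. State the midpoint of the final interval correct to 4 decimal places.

0.9777

f(0.154000) = 0.895303, f(1.300000) = -0.516401 (opposite signs)
step 1: m = 0.727000, f(m) = 0.308791 > 0 → root in [0.727000, 1.300000]
step 2: m = 1.013500, f(m) = -0.082247 < 0 → root in [0.727000, 1.013500]
step 3: m = 0.870250, f(m) = 0.119875 > 0 → root in [0.870250, 1.013500]
step 4: m = 0.941875, f(m) = 0.020322 > 0 → root in [0.941875, 1.013500]
Midpoint of [0.941875, 1.013500] = 0.977688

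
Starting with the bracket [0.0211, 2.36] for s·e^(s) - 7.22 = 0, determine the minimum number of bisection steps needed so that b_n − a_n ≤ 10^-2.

8

Initial width b − a = 2.36 − 0.0211 = 2.338900.
After n steps the width is (b−a)/2^n; need (b−a)/2^n ≤ 10^-2.
So n ≥ log₂(2.338900/10^-2) = log₂(233.8900) ≈ 7.8697.
Hence n = 8.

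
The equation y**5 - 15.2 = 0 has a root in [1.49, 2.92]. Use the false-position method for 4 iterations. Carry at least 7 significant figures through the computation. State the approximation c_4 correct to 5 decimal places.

1.64740

False-position update: c = (a·f(b) − b·f(a))/(f(b) − f(a)); replace the endpoint whose sign matches f(c).
f(1.490000) = -7.856022, f(2.920000) = 197.082531
step 1: c = 1.544817, f(c) = -6.401975 < 0 → new bracket [1.544817, 2.920000]
step 2: c = 1.588083, f(c) = -5.098975 < 0 → new bracket [1.588083, 2.920000]
step 3: c = 1.621673, f(c) = -3.984547 < 0 → new bracket [1.621673, 2.920000]
step 4: c = 1.647402, f(c) = -3.066160 < 0 → new bracket [1.647402, 2.920000]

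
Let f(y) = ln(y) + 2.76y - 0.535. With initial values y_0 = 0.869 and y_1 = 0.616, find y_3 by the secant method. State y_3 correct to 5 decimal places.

0.46962

f(y_0) = 1.723028, f(y_1) = 0.680652
y_2 = 0.616000 - (0.680652)·(0.616000 - 0.869000)/(0.680652 - (1.723028)) = 0.450796; f(y_2) = -0.087544
y_3 = 0.450796 - (-0.087544)·(0.450796 - 0.616000)/(-0.087544 - (0.680652)) = 0.469623; f(y_3) = 0.005333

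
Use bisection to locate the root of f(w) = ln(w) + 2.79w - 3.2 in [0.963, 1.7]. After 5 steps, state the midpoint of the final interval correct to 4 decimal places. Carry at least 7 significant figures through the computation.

f(0.963000) = -0.550932, f(1.700000) = 2.073628 (opposite signs)
step 1: m = 1.331500, f(m) = 0.801191 > 0 → root in [0.963000, 1.331500]
step 2: m = 1.147250, f(m) = 0.138195 > 0 → root in [0.963000, 1.147250]
step 3: m = 1.055125, f(m) = -0.202542 < 0 → root in [1.055125, 1.147250]
step 4: m = 1.101187, f(m) = -0.031298 < 0 → root in [1.101187, 1.147250]
step 5: m = 1.124219, f(m) = 0.053659 > 0 → root in [1.101187, 1.124219]
Midpoint of [1.101187, 1.124219] = 1.112703

1.1127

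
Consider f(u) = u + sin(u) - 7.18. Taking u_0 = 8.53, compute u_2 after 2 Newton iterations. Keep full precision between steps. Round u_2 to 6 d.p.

f'(u) = 1 + cos(u)
u_0 = 8.530000: f = 2.130070, f' = 0.374308 → u_1 = 8.530000 - (2.130070)/(0.374308) = 2.839311
u_1 = 2.839311: f = -4.042990, f' = 0.045340 → u_2 = 2.839311 - (-4.042990)/(0.045340) = 92.009309

92.009309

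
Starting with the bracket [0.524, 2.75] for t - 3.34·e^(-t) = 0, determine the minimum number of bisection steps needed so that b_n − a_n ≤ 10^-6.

22

Initial width b − a = 2.75 − 0.524 = 2.226000.
After n steps the width is (b−a)/2^n; need (b−a)/2^n ≤ 10^-6.
So n ≥ log₂(2.226000/10^-6) = log₂(2226000.0000) ≈ 21.0860.
Hence n = 22.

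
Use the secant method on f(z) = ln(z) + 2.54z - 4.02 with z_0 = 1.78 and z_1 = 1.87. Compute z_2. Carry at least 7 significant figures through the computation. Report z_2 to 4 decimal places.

Secant update: z_(k+1) = z_k − f(z_k)·(z_k − z_(k-1))/(f(z_k) − f(z_(k-1))).
f(z_0) = 1.077813, f(z_1) = 1.355738
z_2 = 1.870000 - (1.355738)·(1.870000 - 1.780000)/(1.355738 - (1.077813)) = 1.430974; f(z_2) = -0.026972

1.4310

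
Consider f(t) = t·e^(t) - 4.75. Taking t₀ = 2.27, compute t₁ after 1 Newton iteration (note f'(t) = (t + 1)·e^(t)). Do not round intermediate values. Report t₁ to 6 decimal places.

1.725882

Newton update: t ← t − f(t)/f'(t).
t_0 = 2.270000: f = 17.222240, f' = 31.651641 → t_1 = 2.270000 - (17.222240)/(31.651641) = 1.725882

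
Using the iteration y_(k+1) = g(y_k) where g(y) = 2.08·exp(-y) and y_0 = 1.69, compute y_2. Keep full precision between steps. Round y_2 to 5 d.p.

1.41704

y_1 = g(1.690000) = 0.383801
y_2 = g(0.383801) = 1.417036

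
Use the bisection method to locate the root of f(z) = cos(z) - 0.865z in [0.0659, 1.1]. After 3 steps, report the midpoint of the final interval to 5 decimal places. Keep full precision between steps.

0.77684

f(0.065900) = 0.940826, f(1.100000) = -0.497904 (opposite signs)
step 1: m = 0.582950, f(m) = 0.330591 > 0 → root in [0.582950, 1.100000]
step 2: m = 0.841475, f(m) = -0.061512 < 0 → root in [0.582950, 0.841475]
step 3: m = 0.712213, f(m) = 0.140854 > 0 → root in [0.712213, 0.841475]
Midpoint of [0.712213, 0.841475] = 0.776844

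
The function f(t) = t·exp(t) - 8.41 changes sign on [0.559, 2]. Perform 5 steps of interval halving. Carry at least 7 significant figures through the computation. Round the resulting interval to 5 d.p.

f(0.559000) = -7.432352, f(2.000000) = 6.368112 (opposite signs)
step 1: m = 1.279500, f(m) = -3.810400 < 0 → root in [1.279500, 2.000000]
step 2: m = 1.639750, f(m) = 0.041076 > 0 → root in [1.279500, 1.639750]
step 3: m = 1.459625, f(m) = -2.127270 < 0 → root in [1.459625, 1.639750]
step 4: m = 1.549688, f(m) = -1.110975 < 0 → root in [1.549688, 1.639750]
step 5: m = 1.594719, f(m) = -0.552911 < 0 → root in [1.594719, 1.639750]

[1.59472, 1.63975]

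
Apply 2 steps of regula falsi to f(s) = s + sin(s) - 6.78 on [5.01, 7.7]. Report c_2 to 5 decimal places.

f(5.010000) = -2.726040, f(7.700000) = 1.908168
step 1: c = 6.592373, f(c) = 0.116659 > 0 → new bracket [5.010000, 6.592373]
step 2: c = 6.527436, f(c) = -0.010735 < 0 → new bracket [6.527436, 6.592373]

6.52744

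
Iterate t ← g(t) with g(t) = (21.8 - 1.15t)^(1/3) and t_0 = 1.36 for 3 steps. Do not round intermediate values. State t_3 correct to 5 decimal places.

t_1 = g(1.360000) = 2.725053
t_2 = g(2.725053) = 2.652682
t_3 = g(2.652682) = 2.656619

2.65662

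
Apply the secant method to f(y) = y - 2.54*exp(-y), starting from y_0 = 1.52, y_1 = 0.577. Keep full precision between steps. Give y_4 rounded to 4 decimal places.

f(y_0) = 0.964472, f(y_1) = -0.849415
y_2 = 0.577000 - (-0.849415)·(0.577000 - 1.520000)/(-0.849415 - (0.964472)) = 1.018592; f(y_2) = 0.101391
y_3 = 1.018592 - (0.101391)·(1.018592 - 0.577000)/(0.101391 - (-0.849415)) = 0.971502; f(y_3) = 0.010077
y_4 = 0.971502 - (0.010077)·(0.971502 - 1.018592)/(0.010077 - (0.101391)) = 0.966306; f(y_4) = -0.000129

0.9663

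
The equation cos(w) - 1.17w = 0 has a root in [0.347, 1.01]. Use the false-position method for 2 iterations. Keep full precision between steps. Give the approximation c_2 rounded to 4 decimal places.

f(0.347000) = 0.534407, f(1.010000) = -0.649839
step 1: c = 0.646188, f(c) = 0.042346 > 0 → new bracket [0.646188, 1.010000]
step 2: c = 0.668445, f(c) = 0.002707 > 0 → new bracket [0.668445, 1.010000]

0.6684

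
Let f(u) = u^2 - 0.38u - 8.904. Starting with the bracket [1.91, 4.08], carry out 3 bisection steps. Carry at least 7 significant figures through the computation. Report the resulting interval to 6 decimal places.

f(1.910000) = -5.981700, f(4.080000) = 6.192000 (opposite signs)
step 1: m = 2.995000, f(m) = -1.072075 < 0 → root in [2.995000, 4.080000]
step 2: m = 3.537500, f(m) = 2.265656 > 0 → root in [2.995000, 3.537500]
step 3: m = 3.266250, f(m) = 0.523214 > 0 → root in [2.995000, 3.266250]

[2.995000, 3.266250]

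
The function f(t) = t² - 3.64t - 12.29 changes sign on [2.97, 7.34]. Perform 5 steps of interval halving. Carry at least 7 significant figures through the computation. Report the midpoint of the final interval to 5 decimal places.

f(2.970000) = -14.279900, f(7.340000) = 14.868000 (opposite signs)
step 1: m = 5.155000, f(m) = -4.480175 < 0 → root in [5.155000, 7.340000]
step 2: m = 6.247500, f(m) = 4.000356 > 0 → root in [5.155000, 6.247500]
step 3: m = 5.701250, f(m) = -0.538298 < 0 → root in [5.701250, 6.247500]
step 4: m = 5.974375, f(m) = 1.656432 > 0 → root in [5.701250, 5.974375]
step 5: m = 5.837813, f(m) = 0.540417 > 0 → root in [5.701250, 5.837813]
Midpoint of [5.701250, 5.837813] = 5.769531

5.76953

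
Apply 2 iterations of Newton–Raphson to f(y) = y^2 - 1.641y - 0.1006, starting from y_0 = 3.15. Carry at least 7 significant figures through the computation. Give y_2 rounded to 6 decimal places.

f'(y) = 2y - 1.641
y_0 = 3.150000: f = 4.652750, f' = 4.659000 → y_1 = 3.150000 - (4.652750)/(4.659000) = 2.151341
y_1 = 2.151341: f = 0.997319, f' = 2.661683 → y_2 = 2.151341 - (0.997319)/(2.661683) = 1.776647

1.776647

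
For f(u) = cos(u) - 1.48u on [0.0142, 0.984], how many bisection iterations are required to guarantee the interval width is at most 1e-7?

24

Initial width b − a = 0.984 − 0.0142 = 0.969800.
After n steps the width is (b−a)/2^n; need (b−a)/2^n ≤ 1e-7.
So n ≥ log₂(0.969800/1e-7) = log₂(9698000.0000) ≈ 23.2093.
Hence n = 24.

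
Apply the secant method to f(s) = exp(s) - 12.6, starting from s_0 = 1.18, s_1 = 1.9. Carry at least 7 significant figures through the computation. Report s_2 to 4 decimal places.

3.1409

f(s_0) = -9.345626, f(s_1) = -5.914106
s_2 = 1.900000 - (-5.914106)·(1.900000 - 1.180000)/(-5.914106 - (-9.345626)) = 3.140895; f(s_2) = 10.524552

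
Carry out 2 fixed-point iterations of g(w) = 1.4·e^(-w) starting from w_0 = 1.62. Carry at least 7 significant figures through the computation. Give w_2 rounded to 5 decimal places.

w_1 = g(1.620000) = 0.277058
w_2 = g(0.277058) = 1.061215

1.06121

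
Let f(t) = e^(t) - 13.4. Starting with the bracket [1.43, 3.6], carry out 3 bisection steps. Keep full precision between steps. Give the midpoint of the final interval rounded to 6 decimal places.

f(1.430000) = -9.221301, f(3.600000) = 23.198234 (opposite signs)
step 1: m = 2.515000, f(m) = -1.033391 < 0 → root in [2.515000, 3.600000]
step 2: m = 3.057500, f(m) = 7.874305 > 0 → root in [2.515000, 3.057500]
step 3: m = 2.786250, f(m) = 2.820080 > 0 → root in [2.515000, 2.786250]
Midpoint of [2.515000, 2.786250] = 2.650625

2.650625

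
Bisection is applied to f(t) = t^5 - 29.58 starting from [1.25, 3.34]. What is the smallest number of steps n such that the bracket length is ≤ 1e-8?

28

Initial width b − a = 3.34 − 1.25 = 2.090000.
After n steps the width is (b−a)/2^n; need (b−a)/2^n ≤ 1e-8.
So n ≥ log₂(2.090000/1e-8) = log₂(209000000.0000) ≈ 27.6389.
Hence n = 28.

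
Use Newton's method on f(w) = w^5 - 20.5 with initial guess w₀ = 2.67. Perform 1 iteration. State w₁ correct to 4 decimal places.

2.2167

f'(w) = 5w⁴
w_0 = 2.670000: f = 115.192645, f' = 254.106076 → w_1 = 2.670000 - (115.192645)/(254.106076) = 2.216675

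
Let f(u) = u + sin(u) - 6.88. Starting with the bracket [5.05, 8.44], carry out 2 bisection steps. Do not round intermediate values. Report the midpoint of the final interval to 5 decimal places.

6.32125

f(5.050000) = -2.773549, f(8.440000) = 2.393149 (opposite signs)
step 1: m = 6.745000, f(m) = 0.310573 > 0 → root in [5.050000, 6.745000]
step 2: m = 5.897500, f(m) = -1.358694 < 0 → root in [5.897500, 6.745000]
Midpoint of [5.897500, 6.745000] = 6.321250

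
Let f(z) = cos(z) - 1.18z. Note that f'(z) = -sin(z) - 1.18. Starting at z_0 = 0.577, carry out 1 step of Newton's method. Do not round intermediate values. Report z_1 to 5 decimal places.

0.66813

z_0 = 0.577000: f = 0.157243, f' = -1.725512 → z_1 = 0.577000 - (0.157243)/(-1.725512) = 0.668128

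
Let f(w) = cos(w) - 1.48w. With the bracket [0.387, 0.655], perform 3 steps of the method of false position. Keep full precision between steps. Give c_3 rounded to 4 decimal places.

0.5692

f(0.387000) = 0.353285, f(0.655000) = -0.176352
step 1: c = 0.565765, f(c) = 0.006847 > 0 → new bracket [0.565765, 0.655000]
step 2: c = 0.569100, f(c) = 0.000118 > 0 → new bracket [0.569100, 0.655000]
step 3: c = 0.569158, f(c) = 0.000002 > 0 → new bracket [0.569158, 0.655000]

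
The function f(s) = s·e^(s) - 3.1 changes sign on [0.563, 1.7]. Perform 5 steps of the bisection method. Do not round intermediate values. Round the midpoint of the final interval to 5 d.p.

1.07820

f(0.563000) = -2.111410, f(1.700000) = 6.205711 (opposite signs)
step 1: m = 1.131500, f(m) = 0.407993 > 0 → root in [0.563000, 1.131500]
step 2: m = 0.847250, f(m) = -1.123178 < 0 → root in [0.847250, 1.131500]
step 3: m = 0.989375, f(m) = -0.439024 < 0 → root in [0.989375, 1.131500]
step 4: m = 1.060437, f(m) = -0.037845 < 0 → root in [1.060437, 1.131500]
step 5: m = 1.095969, f(m) = 0.179226 > 0 → root in [1.060437, 1.095969]
Midpoint of [1.060437, 1.095969] = 1.078203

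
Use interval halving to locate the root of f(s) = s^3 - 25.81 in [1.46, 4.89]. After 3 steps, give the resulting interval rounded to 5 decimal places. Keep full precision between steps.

f(1.460000) = -22.697864, f(4.890000) = 91.120169 (opposite signs)
step 1: m = 3.175000, f(m) = 6.195984 > 0 → root in [1.460000, 3.175000]
step 2: m = 2.317500, f(m) = -13.363157 < 0 → root in [2.317500, 3.175000]
step 3: m = 2.746250, f(m) = -5.098087 < 0 → root in [2.746250, 3.175000]

[2.74625, 3.17500]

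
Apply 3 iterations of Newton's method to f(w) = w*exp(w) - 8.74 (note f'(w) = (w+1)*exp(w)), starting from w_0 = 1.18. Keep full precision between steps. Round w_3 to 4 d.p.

Newton update: w ← w − f(w)/f'(w).
w_0 = 1.180000: f = -4.899838, f' = 7.094536 → w_1 = 1.180000 - (-4.899838)/(7.094536) = 1.870650
w_1 = 1.870650: f = 3.405216, f' = 18.637729 → w_2 = 1.870650 - (3.405216)/(18.637729) = 1.687944
w_2 = 1.687944: f = 0.388993, f' = 14.537343 → w_3 = 1.687944 - (0.388993)/(14.537343) = 1.661186

1.6612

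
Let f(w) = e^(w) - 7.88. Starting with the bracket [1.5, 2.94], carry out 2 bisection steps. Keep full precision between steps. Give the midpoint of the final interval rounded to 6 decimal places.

2.040000

f(1.500000) = -3.398311, f(2.940000) = 11.035846 (opposite signs)
step 1: m = 2.220000, f(m) = 1.327331 > 0 → root in [1.500000, 2.220000]
step 2: m = 1.860000, f(m) = -1.456263 < 0 → root in [1.860000, 2.220000]
Midpoint of [1.860000, 2.220000] = 2.040000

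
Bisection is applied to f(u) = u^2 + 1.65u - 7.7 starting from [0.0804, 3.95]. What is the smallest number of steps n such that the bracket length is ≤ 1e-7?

Initial width b − a = 3.95 − 0.0804 = 3.869600.
After n steps the width is (b−a)/2^n; need (b−a)/2^n ≤ 1e-7.
So n ≥ log₂(3.869600/1e-7) = log₂(38696000.0000) ≈ 25.2057.
Hence n = 26.

26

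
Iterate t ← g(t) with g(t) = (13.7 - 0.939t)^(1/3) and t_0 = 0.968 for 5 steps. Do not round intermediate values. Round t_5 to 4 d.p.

2.2621

t_1 = g(0.968000) = 2.338669
t_2 = g(2.338669) = 2.257440
t_3 = g(2.257440) = 2.262418
t_4 = g(2.262418) = 2.262113
t_5 = g(2.262113) = 2.262132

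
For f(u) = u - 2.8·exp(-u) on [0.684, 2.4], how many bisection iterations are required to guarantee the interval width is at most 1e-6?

21

Initial width b − a = 2.4 − 0.684 = 1.716000.
After n steps the width is (b−a)/2^n; need (b−a)/2^n ≤ 1e-6.
So n ≥ log₂(1.716000/1e-6) = log₂(1716000.0000) ≈ 20.7106.
Hence n = 21.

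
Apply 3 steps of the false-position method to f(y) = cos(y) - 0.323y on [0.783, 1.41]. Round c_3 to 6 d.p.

f(0.783000) = 0.455892, f(1.410000) = -0.295326
step 1: c = 1.163508, f(c) = 0.020308 > 0 → new bracket [1.163508, 1.410000]
step 2: c = 1.179367, f(c) = 0.000574 > 0 → new bracket [1.179367, 1.410000]
step 3: c = 1.179815, f(c) = 0.000016 > 0 → new bracket [1.179815, 1.410000]

1.179815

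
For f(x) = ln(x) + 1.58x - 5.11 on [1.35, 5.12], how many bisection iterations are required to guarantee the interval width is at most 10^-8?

29

Initial width b − a = 5.12 − 1.35 = 3.770000.
After n steps the width is (b−a)/2^n; need (b−a)/2^n ≤ 10^-8.
So n ≥ log₂(3.770000/10^-8) = log₂(377000000.0000) ≈ 28.4900.
Hence n = 29.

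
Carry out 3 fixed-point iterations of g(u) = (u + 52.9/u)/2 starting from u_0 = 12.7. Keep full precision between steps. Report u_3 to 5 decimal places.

7.27367

u_1 = g(12.700000) = 8.432677
u_2 = g(8.432677) = 7.352946
u_3 = g(7.352946) = 7.273671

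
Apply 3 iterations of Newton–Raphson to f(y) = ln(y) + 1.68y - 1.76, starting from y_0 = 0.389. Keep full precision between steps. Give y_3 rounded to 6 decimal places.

1.030011

f'(y) = 1/y + 1.68
y_0 = 0.389000: f = -2.050656, f' = 4.250694 → y_1 = 0.389000 - (-2.050656)/(4.250694) = 0.871428
y_1 = 0.871428: f = -0.433622, f' = 2.827541 → y_2 = 0.871428 - (-0.433622)/(2.827541) = 1.024785
y_2 = 1.024785: f = -0.013879, f' = 2.655815 → y_3 = 1.024785 - (-0.013879)/(2.655815) = 1.030011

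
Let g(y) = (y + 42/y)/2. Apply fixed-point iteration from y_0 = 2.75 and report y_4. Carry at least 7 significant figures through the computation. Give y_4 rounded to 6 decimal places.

y_1 = g(2.750000) = 9.011364
y_2 = g(9.011364) = 6.836073
y_3 = g(6.836073) = 6.489976
y_4 = g(6.489976) = 6.480747

6.480747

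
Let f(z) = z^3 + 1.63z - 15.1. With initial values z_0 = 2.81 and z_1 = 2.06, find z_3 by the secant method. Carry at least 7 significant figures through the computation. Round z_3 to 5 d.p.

Secant update: z_(k+1) = z_k − f(z_k)·(z_k − z_(k-1))/(f(z_k) − f(z_(k-1))).
f(z_0) = 11.668341, f(z_1) = -3.000384
z_2 = 2.060000 - (-3.000384)·(2.060000 - 2.810000)/(-3.000384 - (11.668341)) = 2.213407; f(z_2) = -0.648285
z_3 = 2.213407 - (-0.648285)·(2.213407 - 2.060000)/(-0.648285 - (-3.000384)) = 2.255689; f(z_3) = 0.054023

2.25569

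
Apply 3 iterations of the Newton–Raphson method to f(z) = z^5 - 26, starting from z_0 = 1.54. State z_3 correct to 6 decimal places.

1.920840

f'(z) = 5z^4
z_0 = 1.540000: f = -17.338291, f' = 28.122433 → z_1 = 1.540000 - (-17.338291)/(28.122433) = 2.156529
z_1 = 2.156529: f = 20.641912, f' = 108.141174 → z_2 = 2.156529 - (20.641912)/(108.141174) = 1.965650
z_2 = 1.965650: f = 3.344751, f' = 74.643905 → z_3 = 1.965650 - (3.344751)/(74.643905) = 1.920840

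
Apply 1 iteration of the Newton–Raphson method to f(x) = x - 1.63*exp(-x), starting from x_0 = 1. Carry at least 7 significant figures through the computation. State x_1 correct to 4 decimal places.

f'(x) = 1 + 1.63*exp(-x)
x_0 = 1.000000: f = 0.400357, f' = 1.599643 → x_1 = 1.000000 - (0.400357)/(1.599643) = 0.749721

0.7497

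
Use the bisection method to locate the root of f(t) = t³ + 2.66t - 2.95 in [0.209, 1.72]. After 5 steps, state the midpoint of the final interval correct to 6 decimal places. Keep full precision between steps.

f(0.209000) = -2.384931, f(1.720000) = 6.713648 (opposite signs)
step 1: m = 0.964500, f(m) = 0.512806 > 0 → root in [0.209000, 0.964500]
step 2: m = 0.586750, f(m) = -1.187241 < 0 → root in [0.586750, 0.964500]
step 3: m = 0.775625, f(m) = -0.420226 < 0 → root in [0.775625, 0.964500]
step 4: m = 0.870062, f(m) = 0.023011 > 0 → root in [0.775625, 0.870062]
step 5: m = 0.822844, f(m) = -0.204111 < 0 → root in [0.822844, 0.870062]
Midpoint of [0.822844, 0.870062] = 0.846453

0.846453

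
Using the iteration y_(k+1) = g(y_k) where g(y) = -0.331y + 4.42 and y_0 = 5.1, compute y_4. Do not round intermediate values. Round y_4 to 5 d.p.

3.34217

y_1 = g(5.100000) = 2.731900
y_2 = g(2.731900) = 3.515741
y_3 = g(3.515741) = 3.256290
y_4 = g(3.256290) = 3.342168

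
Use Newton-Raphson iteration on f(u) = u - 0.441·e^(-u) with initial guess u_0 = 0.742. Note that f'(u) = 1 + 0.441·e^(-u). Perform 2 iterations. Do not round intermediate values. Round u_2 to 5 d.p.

u_0 = 0.742000: f = 0.532013, f' = 1.209987 → u_1 = 0.742000 - (0.532013)/(1.209987) = 0.302315
u_1 = 0.302315: f = -0.023630, f' = 1.325945 → u_2 = 0.302315 - (-0.023630)/(1.325945) = 0.320137

0.32014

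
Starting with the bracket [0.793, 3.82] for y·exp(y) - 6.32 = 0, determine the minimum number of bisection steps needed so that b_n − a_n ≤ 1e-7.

Initial width b − a = 3.82 − 0.793 = 3.027000.
After n steps the width is (b−a)/2^n; need (b−a)/2^n ≤ 1e-7.
So n ≥ log₂(3.027000/1e-7) = log₂(30270000.0000) ≈ 24.8514.
Hence n = 25.

25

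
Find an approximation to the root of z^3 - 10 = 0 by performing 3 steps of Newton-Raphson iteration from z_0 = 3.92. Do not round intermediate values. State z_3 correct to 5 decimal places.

2.16381

Newton update: z ← z − f(z)/f'(z).
f'(z) = 3z^2
z_0 = 3.920000: f = 50.236288, f' = 46.099200 → z_1 = 3.920000 - (50.236288)/(46.099200) = 2.830257
z_1 = 2.830257: f = 12.671359, f' = 24.031061 → z_2 = 2.830257 - (12.671359)/(24.031061) = 2.302966
z_2 = 2.302966: f = 2.214131, f' = 15.910957 → z_3 = 2.302966 - (2.214131)/(15.910957) = 2.163808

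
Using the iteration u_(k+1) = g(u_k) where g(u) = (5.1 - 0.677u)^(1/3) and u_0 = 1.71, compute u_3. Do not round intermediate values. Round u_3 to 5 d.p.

u_1 = g(1.710000) = 1.579735
u_2 = g(1.579735) = 1.591428
u_3 = g(1.591428) = 1.590385

1.59039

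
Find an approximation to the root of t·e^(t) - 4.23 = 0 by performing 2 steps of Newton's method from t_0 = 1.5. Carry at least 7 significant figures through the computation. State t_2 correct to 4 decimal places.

1.2343

Newton update: t ← t − f(t)/f'(t).
f'(t) = (t + 1)·e^(t)
t_0 = 1.500000: f = 2.492534, f' = 11.204223 → t_1 = 1.500000 - (2.492534)/(11.204223) = 1.277536
t_1 = 1.277536: f = 0.353531, f' = 8.171320 → t_2 = 1.277536 - (0.353531)/(8.171320) = 1.234271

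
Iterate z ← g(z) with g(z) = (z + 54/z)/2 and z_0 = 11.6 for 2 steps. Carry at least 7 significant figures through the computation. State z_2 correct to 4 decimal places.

7.3858

z_1 = g(11.600000) = 8.127586
z_2 = g(8.127586) = 7.385813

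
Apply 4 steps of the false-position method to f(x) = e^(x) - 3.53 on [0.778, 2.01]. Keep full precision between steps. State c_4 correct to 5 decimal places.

1.25518

f(0.778000) = -1.352886, f(2.010000) = 3.933317
step 1: c = 1.093303, f(c) = -0.545886 < 0 → new bracket [1.093303, 2.010000]
step 2: c = 1.205022, f(c) = -0.193168 < 0 → new bracket [1.205022, 2.010000]
step 3: c = 1.242704, f(c) = -0.065029 < 0 → new bracket [1.242704, 2.010000]
step 4: c = 1.255184, f(c) = -0.021518 < 0 → new bracket [1.255184, 2.010000]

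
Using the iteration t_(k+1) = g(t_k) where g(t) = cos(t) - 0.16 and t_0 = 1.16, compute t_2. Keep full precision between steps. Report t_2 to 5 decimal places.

t_1 = g(1.160000) = 0.239340
t_2 = g(0.239340) = 0.811495

0.81149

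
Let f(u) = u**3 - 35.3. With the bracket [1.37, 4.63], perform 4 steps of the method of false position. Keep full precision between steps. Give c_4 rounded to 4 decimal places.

f(1.370000) = -32.728647, f(4.630000) = 63.952847
step 1: c = 2.473576, f(c) = -20.165229 < 0 → new bracket [2.473576, 4.630000]
step 2: c = 2.990525, f(c) = -8.555006 < 0 → new bracket [2.990525, 4.630000]
step 3: c = 3.183963, f(c) = -3.022203 < 0 → new bracket [3.183963, 4.630000]
step 4: c = 3.249214, f(c) = -0.996773 < 0 → new bracket [3.249214, 4.630000]

3.2492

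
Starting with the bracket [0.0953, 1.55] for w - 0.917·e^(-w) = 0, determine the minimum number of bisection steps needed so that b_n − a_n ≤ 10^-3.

Initial width b − a = 1.55 − 0.0953 = 1.454700.
After n steps the width is (b−a)/2^n; need (b−a)/2^n ≤ 10^-3.
So n ≥ log₂(1.454700/10^-3) = log₂(1454.7000) ≈ 10.5065.
Hence n = 11.

11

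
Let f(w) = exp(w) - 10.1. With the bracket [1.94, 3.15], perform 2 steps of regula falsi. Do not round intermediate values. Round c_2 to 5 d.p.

False-position update: c = (a·f(b) − b·f(a))/(f(b) − f(a)); replace the endpoint whose sign matches f(c).
f(1.940000) = -3.141249, f(3.150000) = 13.236065
step 1: c = 2.172084, f(c) = -1.323445 < 0 → new bracket [2.172084, 3.150000]
step 2: c = 2.260976, f(c) = -0.507557 < 0 → new bracket [2.260976, 3.150000]

2.26098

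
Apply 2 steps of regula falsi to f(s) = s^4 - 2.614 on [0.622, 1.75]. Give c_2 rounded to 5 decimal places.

f(0.622000) = -2.464321, f(1.750000) = 6.764906
step 1: c = 0.923190, f(c) = -1.887618 < 0 → new bracket [0.923190, 1.750000]
step 2: c = 1.103566, f(c) = -1.130825 < 0 → new bracket [1.103566, 1.750000]

1.10357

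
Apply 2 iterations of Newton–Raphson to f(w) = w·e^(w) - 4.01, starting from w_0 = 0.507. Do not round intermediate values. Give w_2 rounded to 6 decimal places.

f'(w) = (w + 1)·e^(w)
w_0 = 0.507000: f = -3.168226, f' = 2.502076 → w_1 = 0.507000 - (-3.168226)/(2.502076) = 1.773239
w_1 = 1.773239: f = 6.434199, f' = 16.334099 → w_2 = 1.773239 - (6.434199)/(16.334099) = 1.379327

1.379327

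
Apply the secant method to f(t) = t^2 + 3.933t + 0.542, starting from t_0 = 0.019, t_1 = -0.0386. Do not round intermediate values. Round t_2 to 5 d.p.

-0.13869

f(t_0) = 0.617088, f(t_1) = 0.391676
t_2 = -0.038600 - (0.391676)·(-0.038600 - 0.019000)/(0.391676 - (0.617088)) = -0.138686; f(t_2) = 0.015782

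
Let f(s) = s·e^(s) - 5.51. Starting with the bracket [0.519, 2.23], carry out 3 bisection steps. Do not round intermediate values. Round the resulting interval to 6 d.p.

[1.374500, 1.588375]

f(0.519000) = -4.637900, f(2.230000) = 15.228701 (opposite signs)
step 1: m = 1.374500, f(m) = -0.076464 < 0 → root in [1.374500, 2.230000]
step 2: m = 1.802250, f(m) = 5.417536 > 0 → root in [1.374500, 1.802250]
step 3: m = 1.588375, f(m) = 2.266345 > 0 → root in [1.374500, 1.588375]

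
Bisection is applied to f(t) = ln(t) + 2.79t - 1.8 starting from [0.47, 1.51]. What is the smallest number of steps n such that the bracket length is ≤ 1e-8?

Initial width b − a = 1.51 − 0.47 = 1.040000.
After n steps the width is (b−a)/2^n; need (b−a)/2^n ≤ 1e-8.
So n ≥ log₂(1.040000/1e-8) = log₂(104000000.0000) ≈ 26.6320.
Hence n = 27.

27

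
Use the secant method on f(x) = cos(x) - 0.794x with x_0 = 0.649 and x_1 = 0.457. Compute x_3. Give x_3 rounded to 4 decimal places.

0.8381

f(x_0) = 0.281383, f(x_1) = 0.534522
x_2 = 0.457000 - (0.534522)·(0.457000 - 0.649000)/(0.534522 - (0.281383)) = 0.862421; f(x_2) = -0.034162
x_3 = 0.862421 - (-0.034162)·(0.862421 - 0.457000)/(-0.034162 - (0.534522)) = 0.838067; f(x_3) = 0.003476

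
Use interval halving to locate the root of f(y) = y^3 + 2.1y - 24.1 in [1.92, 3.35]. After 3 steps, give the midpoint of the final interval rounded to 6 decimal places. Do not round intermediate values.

f(1.920000) = -12.990112, f(3.350000) = 20.530375 (opposite signs)
step 1: m = 2.635000, f(m) = -0.271102 < 0 → root in [2.635000, 3.350000]
step 2: m = 2.992500, f(m) = 8.982256 > 0 → root in [2.635000, 2.992500]
step 3: m = 2.813750, f(m) = 4.085866 > 0 → root in [2.635000, 2.813750]
Midpoint of [2.635000, 2.813750] = 2.724375

2.724375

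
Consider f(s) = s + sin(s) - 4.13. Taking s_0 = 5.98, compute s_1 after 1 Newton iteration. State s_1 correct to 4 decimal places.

f'(s) = 1 + cos(s)
s_0 = 5.980000: f = 1.551438, f' = 1.954390 → s_1 = 5.980000 - (1.551438)/(1.954390) = 5.186178

5.1862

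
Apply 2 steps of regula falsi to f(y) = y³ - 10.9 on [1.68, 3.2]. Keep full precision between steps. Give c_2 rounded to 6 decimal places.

f(1.680000) = -6.158368, f(3.200000) = 21.868000
step 1: c = 2.013997, f(c) = -2.730859 < 0 → new bracket [2.013997, 3.200000]
step 2: c = 2.145662, f(c) = -1.021663 < 0 → new bracket [2.145662, 3.200000]

2.145662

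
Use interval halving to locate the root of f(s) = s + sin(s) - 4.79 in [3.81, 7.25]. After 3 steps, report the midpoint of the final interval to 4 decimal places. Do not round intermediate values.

f(3.810000) = -1.599737, f(7.250000) = 3.283081 (opposite signs)
step 1: m = 5.530000, f(m) = 0.056034 > 0 → root in [3.810000, 5.530000]
step 2: m = 4.670000, f(m) = -1.119102 < 0 → root in [4.670000, 5.530000]
step 3: m = 5.100000, f(m) = -0.615815 < 0 → root in [5.100000, 5.530000]
Midpoint of [5.100000, 5.530000] = 5.315000

5.3150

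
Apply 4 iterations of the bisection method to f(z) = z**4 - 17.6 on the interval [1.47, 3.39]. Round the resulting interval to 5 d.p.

[1.95000, 2.07000]

f(1.470000) = -12.930511, f(3.390000) = 114.468362 (opposite signs)
step 1: m = 2.430000, f(m) = 17.267844 > 0 → root in [1.470000, 2.430000]
step 2: m = 1.950000, f(m) = -3.140994 < 0 → root in [1.950000, 2.430000]
step 3: m = 2.190000, f(m) = 5.402575 > 0 → root in [1.950000, 2.190000]
step 4: m = 2.070000, f(m) = 0.760368 > 0 → root in [1.950000, 2.070000]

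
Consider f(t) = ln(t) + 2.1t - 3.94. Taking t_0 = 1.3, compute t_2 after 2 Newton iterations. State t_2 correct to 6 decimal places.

1.640474

Newton update: t ← t − f(t)/f'(t).
f'(t) = 1/t + 2.1
t_0 = 1.300000: f = -0.947636, f' = 2.869231 → t_1 = 1.300000 - (-0.947636)/(2.869231) = 1.630275
t_1 = 1.630275: f = -0.027673, f' = 2.713393 → t_2 = 1.630275 - (-0.027673)/(2.713393) = 1.640474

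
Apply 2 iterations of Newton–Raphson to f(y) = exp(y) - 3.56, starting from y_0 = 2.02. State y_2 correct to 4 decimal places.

f'(y) = exp(y)
y_0 = 2.020000: f = 3.978325, f' = 7.538325 → y_1 = 2.020000 - (3.978325)/(7.538325) = 1.492253
y_1 = 1.492253: f = 0.887106, f' = 4.447106 → y_2 = 1.492253 - (0.887106)/(4.447106) = 1.292774

1.2928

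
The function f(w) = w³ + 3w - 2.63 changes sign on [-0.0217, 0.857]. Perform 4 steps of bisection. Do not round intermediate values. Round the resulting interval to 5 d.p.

f(-0.021700) = -2.695110, f(0.857000) = 0.570423 (opposite signs)
step 1: m = 0.417650, f(m) = -1.304199 < 0 → root in [0.417650, 0.857000]
step 2: m = 0.637325, f(m) = -0.459154 < 0 → root in [0.637325, 0.857000]
step 3: m = 0.747162, f(m) = 0.028592 > 0 → root in [0.637325, 0.747162]
step 4: m = 0.692244, f(m) = -0.221545 < 0 → root in [0.692244, 0.747162]

[0.69224, 0.74716]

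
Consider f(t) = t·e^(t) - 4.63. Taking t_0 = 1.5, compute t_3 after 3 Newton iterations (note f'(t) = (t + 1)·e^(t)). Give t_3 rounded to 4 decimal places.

t_0 = 1.500000: f = 2.092534, f' = 11.204223 → t_1 = 1.500000 - (2.092534)/(11.204223) = 1.313237
t_1 = 1.313237: f = 0.252865, f' = 8.601055 → t_2 = 1.313237 - (0.252865)/(8.601055) = 1.283838
t_2 = 1.283838: f = 0.005257, f' = 8.245726 → t_3 = 1.283838 - (0.005257)/(8.245726) = 1.283200

1.2832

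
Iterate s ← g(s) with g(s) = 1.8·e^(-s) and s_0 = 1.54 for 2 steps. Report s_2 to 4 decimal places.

s_1 = g(1.540000) = 0.385886
s_2 = g(0.385886) = 1.223726

1.2237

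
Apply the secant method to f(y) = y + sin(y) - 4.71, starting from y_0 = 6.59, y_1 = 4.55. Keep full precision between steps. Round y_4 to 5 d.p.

5.44685

Secant update: y_(k+1) = y_k − f(y_k)·(y_k − y_(k-1))/(f(y_k) − f(y_(k-1))).
f(y_0) = 2.182024, f(y_1) = -1.146844
y_2 = 4.550000 - (-1.146844)·(4.550000 - 6.590000)/(-1.146844 - (2.182024)) = 5.252810; f(y_2) = -0.314682
y_3 = 5.252810 - (-0.314682)·(5.252810 - 4.550000)/(-0.314682 - (-1.146844)) = 5.518578; f(y_3) = 0.116324
y_4 = 5.518578 - (0.116324)·(5.518578 - 5.252810)/(0.116324 - (-0.314682)) = 5.446850; f(y_4) = -0.005342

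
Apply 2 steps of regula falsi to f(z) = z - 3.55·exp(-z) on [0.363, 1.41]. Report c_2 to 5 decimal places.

False-position update: c = (a·f(b) − b·f(a))/(f(b) − f(a)); replace the endpoint whose sign matches f(c).
f(0.363000) = -2.106332, f(1.410000) = 0.543291
step 1: c = 1.195318, f(c) = 0.121061 > 0 → new bracket [0.363000, 1.195318]
step 2: c = 1.150081, f(c) = 0.026111 > 0 → new bracket [0.363000, 1.150081]

1.15008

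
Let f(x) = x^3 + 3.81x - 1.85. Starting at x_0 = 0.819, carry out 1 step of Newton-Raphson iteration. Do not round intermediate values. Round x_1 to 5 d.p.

0.50645

f'(x) = 3x^2 + 3.81
x_0 = 0.819000: f = 1.819743, f' = 5.822283 → x_1 = 0.819000 - (1.819743)/(5.822283) = 0.506452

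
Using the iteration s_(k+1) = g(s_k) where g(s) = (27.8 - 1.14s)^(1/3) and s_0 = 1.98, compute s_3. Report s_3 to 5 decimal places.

s_1 = g(1.980000) = 2.945028
s_2 = g(2.945028) = 2.902126
s_3 = g(2.902126) = 2.904060

2.90406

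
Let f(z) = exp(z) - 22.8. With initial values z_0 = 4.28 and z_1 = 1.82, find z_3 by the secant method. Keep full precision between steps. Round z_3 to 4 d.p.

Secant update: z_(k+1) = z_k − f(z_k)·(z_k − z_(k-1))/(f(z_k) − f(z_(k-1))).
f(z_0) = 49.440440, f(z_1) = -16.628142
z_2 = 1.820000 - (-16.628142)·(1.820000 - 4.280000)/(-16.628142 - (49.440440)) = 2.439133; f(z_2) = -11.336904
z_3 = 2.439133 - (-11.336904)·(2.439133 - 1.820000)/(-11.336904 - (-16.628142)) = 3.765675; f(z_3) = 20.392849

3.7657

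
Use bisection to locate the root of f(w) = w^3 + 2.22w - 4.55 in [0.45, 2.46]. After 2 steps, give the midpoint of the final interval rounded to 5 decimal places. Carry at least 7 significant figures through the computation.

f(0.450000) = -3.459875, f(2.460000) = 15.798136 (opposite signs)
step 1: m = 1.455000, f(m) = 1.760371 > 0 → root in [0.450000, 1.455000]
step 2: m = 0.952500, f(m) = -1.571288 < 0 → root in [0.952500, 1.455000]
Midpoint of [0.952500, 1.455000] = 1.203750

1.20375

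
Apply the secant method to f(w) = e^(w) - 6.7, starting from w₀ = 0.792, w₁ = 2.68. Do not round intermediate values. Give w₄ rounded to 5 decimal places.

Secant update: w_(k+1) = w_k − f(w_k)·(w_k − w_(k-1))/(f(w_k) − f(w_(k-1))).
f(w_0) = -4.492192, f(w_1) = 7.885093
w_2 = 2.680000 - (7.885093)·(2.680000 - 0.792000)/(7.885093 - (-4.492192)) = 1.477228; f(w_2) = -2.319216
w_3 = 1.477228 - (-2.319216)·(1.477228 - 2.680000)/(-2.319216 - (7.885093)) = 1.750592; f(w_3) = -0.941992
w_4 = 1.750592 - (-0.941992)·(1.750592 - 1.477228)/(-0.941992 - (-2.319216)) = 1.937567; f(w_4) = 0.241839

1.93757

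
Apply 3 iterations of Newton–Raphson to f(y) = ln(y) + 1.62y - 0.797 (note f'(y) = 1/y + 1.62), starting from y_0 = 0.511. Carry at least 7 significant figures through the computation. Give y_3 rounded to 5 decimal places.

0.70647

y_0 = 0.511000: f = -0.640566, f' = 3.576947 → y_1 = 0.511000 - (-0.640566)/(3.576947) = 0.690082
y_1 = 0.690082: f = -0.050013, f' = 3.069104 → y_2 = 0.690082 - (-0.050013)/(3.069104) = 0.706377
y_2 = 0.706377: f = -0.000274, f' = 3.035674 → y_3 = 0.706377 - (-0.000274)/(3.035674) = 0.706468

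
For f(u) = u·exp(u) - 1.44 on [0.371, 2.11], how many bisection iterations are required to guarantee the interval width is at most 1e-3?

Initial width b − a = 2.11 − 0.371 = 1.739000.
After n steps the width is (b−a)/2^n; need (b−a)/2^n ≤ 1e-3.
So n ≥ log₂(1.739000/1e-3) = log₂(1739.0000) ≈ 10.7640.
Hence n = 11.

11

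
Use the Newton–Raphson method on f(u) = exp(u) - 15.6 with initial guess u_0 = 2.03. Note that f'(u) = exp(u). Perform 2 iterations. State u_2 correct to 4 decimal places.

2.7966

Newton update: u ← u − f(u)/f'(u).
u_0 = 2.030000: f = -7.985914, f' = 7.614086 → u_1 = 2.030000 - (-7.985914)/(7.614086) = 3.078834
u_1 = 3.078834: f = 6.133050, f' = 21.733050 → u_2 = 3.078834 - (6.133050)/(21.733050) = 2.796635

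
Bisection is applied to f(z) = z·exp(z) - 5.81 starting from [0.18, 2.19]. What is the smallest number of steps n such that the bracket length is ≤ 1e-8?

Initial width b − a = 2.19 − 0.18 = 2.010000.
After n steps the width is (b−a)/2^n; need (b−a)/2^n ≤ 1e-8.
So n ≥ log₂(2.010000/1e-8) = log₂(201000000.0000) ≈ 27.5826.
Hence n = 28.

28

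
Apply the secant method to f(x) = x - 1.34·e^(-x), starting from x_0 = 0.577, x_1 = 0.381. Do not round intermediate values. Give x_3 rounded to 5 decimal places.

f(x_0) = -0.175518, f(x_1) = -0.534458
x_2 = 0.381000 - (-0.534458)·(0.381000 - 0.577000)/(-0.534458 - (-0.175518)) = 0.672842; f(x_2) = -0.010902
x_3 = 0.672842 - (-0.010902)·(0.672842 - 0.381000)/(-0.010902 - (-0.534458)) = 0.678919; f(x_3) = -0.000682

0.67892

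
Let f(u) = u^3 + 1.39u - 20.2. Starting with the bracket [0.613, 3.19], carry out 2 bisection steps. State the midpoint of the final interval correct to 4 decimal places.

f(0.613000) = -19.117584, f(3.190000) = 16.695859 (opposite signs)
step 1: m = 1.901500, f(m) = -10.681657 < 0 → root in [1.901500, 3.190000]
step 2: m = 2.545750, f(m) = -0.162801 < 0 → root in [2.545750, 3.190000]
Midpoint of [2.545750, 3.190000] = 2.867875

2.8679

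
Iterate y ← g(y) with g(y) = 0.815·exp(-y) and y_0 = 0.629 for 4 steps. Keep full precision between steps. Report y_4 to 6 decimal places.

0.503917

y_1 = g(0.629000) = 0.434497
y_2 = g(0.434497) = 0.527786
y_3 = g(0.527786) = 0.480776
y_4 = g(0.480776) = 0.503917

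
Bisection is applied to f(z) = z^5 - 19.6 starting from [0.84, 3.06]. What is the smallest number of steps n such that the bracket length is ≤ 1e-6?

Initial width b − a = 3.06 − 0.84 = 2.220000.
After n steps the width is (b−a)/2^n; need (b−a)/2^n ≤ 1e-6.
So n ≥ log₂(2.220000/1e-6) = log₂(2220000.0000) ≈ 21.0821.
Hence n = 22.

22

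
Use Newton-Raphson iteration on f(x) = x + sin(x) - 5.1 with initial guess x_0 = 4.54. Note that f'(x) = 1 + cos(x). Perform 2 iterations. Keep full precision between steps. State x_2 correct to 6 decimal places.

x_0 = 4.540000: f = -1.545178, f' = 0.828464 → x_1 = 4.540000 - (-1.545178)/(0.828464) = 6.405112
x_1 = 6.405112: f = 1.426738, f' = 1.992576 → x_2 = 6.405112 - (1.426738)/(1.992576) = 5.689086

5.689086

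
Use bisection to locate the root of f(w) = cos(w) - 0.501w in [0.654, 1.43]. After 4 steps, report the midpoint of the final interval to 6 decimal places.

1.017750

f(0.654000) = 0.466003, f(1.430000) = -0.576098 (opposite signs)
step 1: m = 1.042000, f(m) = -0.017548 < 0 → root in [0.654000, 1.042000]
step 2: m = 0.848000, f(m) = 0.236636 > 0 → root in [0.848000, 1.042000]
step 3: m = 0.945000, f(m) = 0.112298 > 0 → root in [0.945000, 1.042000]
step 4: m = 0.993500, f(m) = 0.048017 > 0 → root in [0.993500, 1.042000]
Midpoint of [0.993500, 1.042000] = 1.017750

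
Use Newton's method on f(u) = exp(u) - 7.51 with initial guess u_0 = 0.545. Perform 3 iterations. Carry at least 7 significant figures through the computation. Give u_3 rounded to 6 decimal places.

2.406753

Newton update: u ← u − f(u)/f'(u).
f'(u) = exp(u)
u_0 = 0.545000: f = -5.785392, f' = 1.724608 → u_1 = 0.545000 - (-5.785392)/(1.724608) = 3.899612
u_1 = 3.899612: f = 41.873274, f' = 49.383274 → u_2 = 3.899612 - (41.873274)/(49.383274) = 3.051688
u_2 = 3.051688: f = 13.641008, f' = 21.151008 → u_3 = 3.051688 - (13.641008)/(21.151008) = 2.406753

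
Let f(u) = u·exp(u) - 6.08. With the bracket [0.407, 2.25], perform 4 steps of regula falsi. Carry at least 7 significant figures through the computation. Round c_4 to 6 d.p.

1.380519

False-position update: c = (a·f(b) − b·f(a))/(f(b) − f(a)); replace the endpoint whose sign matches f(c).
f(0.407000) = -5.468562, f(2.250000) = 15.267406
step 1: c = 0.893042, f(c) = -3.898700 < 0 → new bracket [0.893042, 2.250000]
step 2: c = 1.169070, f(c) = -2.316768 < 0 → new bracket [1.169070, 2.250000]
step 3: c = 1.311486, f(c) = -1.212180 < 0 → new bracket [1.311486, 2.250000]
step 4: c = 1.380519, f(c) = -0.589720 < 0 → new bracket [1.380519, 2.250000]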